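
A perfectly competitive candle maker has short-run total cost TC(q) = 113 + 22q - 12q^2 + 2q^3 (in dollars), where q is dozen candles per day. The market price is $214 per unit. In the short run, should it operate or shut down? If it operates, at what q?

Produce at q = 8

Strip out fixed cost: VC = 22q - 12q^2 + 2q^3. Then AVC = 22 - 12q + 2q^2 and MC = 22 - 24q + 6q^2.
AVC hits its minimum where MC = AVC, at q = 3, giving min AVC = 22 - 12·3 + 2·3^2 = $4.
Because $214 ≥ $4, revenue can cover variable cost; the firm operates.
P = MC gives -192 - 24q + 6q^2 = 0, with roots -4 and 8. Take the larger (rising MC): q* = 8.
Check: AVC at q = 8 is $54 ≤ P, so revenue covers variable cost.
Profit = P·q − TC = 214·8 − 545 = $1167.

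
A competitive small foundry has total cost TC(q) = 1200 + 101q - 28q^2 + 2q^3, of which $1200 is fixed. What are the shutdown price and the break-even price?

Shutdown price = $3; break-even price = $141

Shutdown price = min AVC. AVC = 101 - 28q + 2q^2, with vertex at q = 7 and minimum $3.
ATC = 1200/q + 101 - 28q + 2q^2. Setting dATC/dq = −1200/q^2 − 28 + 4q = 0 gives q = 10 (since 4·10^3 − 28·10^2 = 1200).
min ATC = 1200/10 + 101 − 28·10 + 2·10^2 = $141. That is the break-even price.
For $3 ≤ P < $141 the firm produces at a loss; below $3 it shuts down.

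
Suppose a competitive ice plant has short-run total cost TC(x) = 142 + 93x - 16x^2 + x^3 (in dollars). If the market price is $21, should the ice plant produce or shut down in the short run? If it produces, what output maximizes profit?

From TC, MC = TC'(x) = 93 - 32x + 3x^2 and AVC = VC/x = 93 - 16x + x^2.
AVC is minimized where dAVC/dx = -16 + 2x = 0, at x = 8; min AVC = 93 - 16·8 + 8^2 = $29.
Since P = $21 < min AVC = $29, price fails to cover variable cost at any output.
Best response: produce nothing and absorb the $142 fixed cost.

Shut down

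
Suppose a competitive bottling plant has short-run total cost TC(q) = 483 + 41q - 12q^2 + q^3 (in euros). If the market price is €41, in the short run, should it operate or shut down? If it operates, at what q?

Variable cost is VC = 41q - 12q^2 + q^3, so AVC = VC/q = 41 - 12q + q^2 and MC = dTC/dq = 41 - 24q + 3q^2.
AVC is minimized where dAVC/dq = -12 + 2q = 0, at q = 6; min AVC = 41 - 12·6 + 6^2 = €5.
P = €41 exceeds min AVC = €5, so the firm stays open.
Set P = MC: 41 = 41 - 24q + 3q^2 → -24q + 3q^2 = 0. The roots are q = 0 and q = 8; the profit-maximizing output is on the rising part of MC, so q* = 8.
Check: AVC at q = 8 is €9 ≤ P, so revenue covers variable cost.
Profit = P·q − TC = 41·8 − 555 = -€227, a loss, but smaller than the €483 fixed cost the firm would lose by shutting down.

Produce at q = 8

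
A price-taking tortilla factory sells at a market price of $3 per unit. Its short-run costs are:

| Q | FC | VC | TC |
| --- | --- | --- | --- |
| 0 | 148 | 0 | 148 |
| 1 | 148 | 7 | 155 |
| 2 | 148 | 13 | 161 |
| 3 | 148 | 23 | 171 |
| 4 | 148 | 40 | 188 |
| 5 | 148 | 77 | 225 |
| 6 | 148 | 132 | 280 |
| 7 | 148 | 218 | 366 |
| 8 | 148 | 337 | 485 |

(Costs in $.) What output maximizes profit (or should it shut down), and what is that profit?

Compute π = P·Q − TC at each output: Q=0: -148; Q=1: -152; Q=2: -155; Q=3: -162; Q=4: -176; Q=5: -210; Q=6: -262; Q=7: -345; Q=8: -461.
Profit is highest at Q = 0. Equivalently, the lowest AVC in the table is 13/2 ≈ $6.50 at Q = 2, and P = $3 falls below it — price never covers variable cost, so the firm shuts down and loses only its fixed cost.

Q = 0 (shut down); profit = -$148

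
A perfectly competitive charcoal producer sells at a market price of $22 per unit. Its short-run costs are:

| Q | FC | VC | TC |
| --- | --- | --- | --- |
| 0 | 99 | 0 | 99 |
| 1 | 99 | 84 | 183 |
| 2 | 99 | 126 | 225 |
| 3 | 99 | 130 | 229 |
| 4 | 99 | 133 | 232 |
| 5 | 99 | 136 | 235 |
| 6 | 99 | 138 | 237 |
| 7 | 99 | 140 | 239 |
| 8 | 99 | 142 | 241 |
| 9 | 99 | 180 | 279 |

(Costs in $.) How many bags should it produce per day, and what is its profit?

Q = 8; profit = -$65

Tabulate TR − TC: Q=0: -99; Q=1: -161; Q=2: -181; Q=3: -163; Q=4: -144; Q=5: -125; Q=6: -105; Q=7: -85; Q=8: -65; Q=9: -81.
Profit is maximized at Q = 8. AVC there is 142/8 = $17.75 ≤ P, so producing beats shutting down (which would give -$99).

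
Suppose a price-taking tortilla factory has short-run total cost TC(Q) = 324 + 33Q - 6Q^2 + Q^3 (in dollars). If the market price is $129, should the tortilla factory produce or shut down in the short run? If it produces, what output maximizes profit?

Variable cost is VC = 33Q - 6Q^2 + Q^3, so AVC = VC/Q = 33 - 6Q + Q^2 and MC = dTC/dQ = 33 - 12Q + 3Q^2.
The AVC parabola has its vertex at Q = 6/2 = 3, where AVC = 33 - 6·3 + 3^2 = $24.
P = $129 exceeds min AVC = $24, so the firm stays open.
P = MC gives -96 - 12Q + 3Q^2 = 0, with roots -4 and 8. Take the larger (rising MC): Q* = 8.
Check: AVC at Q = 8 is $49 ≤ P, so revenue covers variable cost.
Profit = P·Q − TC = 129·8 − 716 = $316.

Produce at Q = 8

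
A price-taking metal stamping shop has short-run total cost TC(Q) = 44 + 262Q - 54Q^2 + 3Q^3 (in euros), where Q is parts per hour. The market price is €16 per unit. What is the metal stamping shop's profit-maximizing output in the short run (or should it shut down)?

Strip out fixed cost: VC = 262Q - 54Q^2 + 3Q^3. Then AVC = 262 - 54Q + 3Q^2 and MC = 262 - 108Q + 9Q^2.
The AVC parabola has its vertex at Q = 54/6 = 9, where AVC = 262 - 54·9 + 3·9^2 = €19.
With P < min AVC (€16 < €19), every unit sold adds to the loss.
The firm minimizes its loss by shutting down and losing only its fixed cost of €44.

Shut down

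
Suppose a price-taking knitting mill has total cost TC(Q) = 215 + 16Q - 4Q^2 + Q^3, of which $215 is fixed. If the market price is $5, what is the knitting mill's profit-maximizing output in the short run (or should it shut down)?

Strip out fixed cost: VC = 16Q - 4Q^2 + Q^3. Then AVC = 16 - 4Q + Q^2 and MC = 16 - 8Q + 3Q^2.
The AVC parabola has its vertex at Q = 4/2 = 2, where AVC = 16 - 4·2 + 2^2 = $12.
P = $5 lies below min AVC = $12; no output level covers variable cost.
The firm minimizes its loss by shutting down and losing only its fixed cost of $215.

Shut down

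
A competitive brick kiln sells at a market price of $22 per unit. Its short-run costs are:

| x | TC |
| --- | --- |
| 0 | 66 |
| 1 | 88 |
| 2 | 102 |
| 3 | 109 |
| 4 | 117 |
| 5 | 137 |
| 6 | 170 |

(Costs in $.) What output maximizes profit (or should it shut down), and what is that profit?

Compute π = P·x − TC at each output: x=0: -66; x=1: -66; x=2: -58; x=3: -43; x=4: -29; x=5: -27; x=6: -38.
Profit is maximized at x = 5. AVC there is 71/5 = $14.20 ≤ P, so producing beats shutting down (which would give -$66).

x = 5; profit = -$27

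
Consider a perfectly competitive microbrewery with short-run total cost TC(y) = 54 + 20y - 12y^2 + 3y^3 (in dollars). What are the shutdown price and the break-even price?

AVC = 20 - 12y + 3y^2; minimized at y = 2, giving min AVC = $8. That is the shutdown price.
ATC = 54/y + 20 - 12y + 3y^2. Setting dATC/dy = −54/y^2 − 12 + 6y = 0 gives y = 3 (since 6·3^3 − 12·3^2 = 54).
min ATC = 54/3 + 20 − 12·3 + 3·3^2 = $29. That is the break-even price.
Between these two prices the firm operates at a loss; above $29 it earns a profit.

Shutdown price = $8; break-even price = $29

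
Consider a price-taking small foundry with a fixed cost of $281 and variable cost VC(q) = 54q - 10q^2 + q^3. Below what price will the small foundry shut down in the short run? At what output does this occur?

The shutdown price is the minimum of AVC. VC = 54q - 10q^2 + q^3, so AVC = 54 - 10q + q^2.
At the minimum of AVC, MC = AVC. MC = 54 - 20q + 3q^2; setting MC = AVC gives 2q^2 - 10q = 0, so q = 5. min AVC = 29.
So the shutdown price is $29.

$29 per unit, at q = 5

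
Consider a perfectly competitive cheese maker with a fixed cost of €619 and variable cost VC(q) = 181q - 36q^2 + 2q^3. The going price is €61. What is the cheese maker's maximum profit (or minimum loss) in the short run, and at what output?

Profit = -€219 at q = 10

AVC = 181 - 36q + 2q^2 has its minimum €19 at q = 9; price €61 clears that bar, so the firm operates.
MC = 181 - 72q + 6q^2. Setting P = MC and taking the root on the rising branch gives q* = 10.
TR = 61·10 = 610. TC = 619 + 210 = 829. Profit = 610 − 829 = -€219.
By producing, the firm covers all variable cost plus €400 of fixed cost; shutting down would lose the full €619.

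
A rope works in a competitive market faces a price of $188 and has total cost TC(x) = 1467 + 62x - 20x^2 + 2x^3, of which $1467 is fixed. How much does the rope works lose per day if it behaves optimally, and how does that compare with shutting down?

Profit = -$171 at x = 9

AVC = 62 - 20x + 2x^2; min AVC = $12 at x = 5. Since P = $188 ≥ min AVC, the firm produces.
With MC = 62 - 40x + 6x^2, P = MC on the upward-sloping part at x* = 9.
TR = 188·9 = 1692. TC = 1467 + 396 = 1863. Profit = 1692 − 1863 = -$171.
Shutting down would mean losing the fixed cost of $1467, so operating at a loss of $171 is better by $1296.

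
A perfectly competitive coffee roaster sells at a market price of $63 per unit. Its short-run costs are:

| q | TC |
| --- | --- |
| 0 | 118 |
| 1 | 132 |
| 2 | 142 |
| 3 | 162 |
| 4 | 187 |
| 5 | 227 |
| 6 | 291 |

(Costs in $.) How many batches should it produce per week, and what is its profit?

q = 5; profit = $88

Compute π = P·q − TC at each output: q=0: -118; q=1: -69; q=2: -16; q=3: 27; q=4: 65; q=5: 88; q=6: 87.
Profit is maximized at q = 5. AVC there is 109/5 = $21.80 ≤ P, so producing beats shutting down (which would give -$118).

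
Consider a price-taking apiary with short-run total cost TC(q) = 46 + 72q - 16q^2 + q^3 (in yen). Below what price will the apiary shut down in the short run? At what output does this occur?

¥8 per unit, at q = 8

The firm shuts down when price falls below the minimum of average variable cost. AVC = VC/q = 72 - 16q + q^2.
At the minimum of AVC, MC = AVC. MC = 72 - 32q + 3q^2; setting MC = AVC gives 2q^2 - 16q = 0, so q = 8. min AVC = 8.
So the shutdown price is ¥8.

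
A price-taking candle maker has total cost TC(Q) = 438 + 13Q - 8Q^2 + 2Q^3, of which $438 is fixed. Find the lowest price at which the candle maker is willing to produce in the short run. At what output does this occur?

Short-run supply begins at min AVC. From VC = 13Q - 8Q^2 + 2Q^3, AVC = 13 - 8Q + 2Q^2.
At the minimum of AVC, MC = AVC. MC = 13 - 16Q + 6Q^2; setting MC = AVC gives 4Q^2 - 8Q = 0, so Q = 2. min AVC = 5.
So the shutdown price is $5.

$5 per unit, at Q = 2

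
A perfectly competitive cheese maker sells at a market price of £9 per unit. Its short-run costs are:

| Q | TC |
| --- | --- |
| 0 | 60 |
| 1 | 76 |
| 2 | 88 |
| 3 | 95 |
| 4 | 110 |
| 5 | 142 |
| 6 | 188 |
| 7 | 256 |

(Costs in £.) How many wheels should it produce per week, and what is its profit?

Q = 0 (shut down); profit = -£60

Tabulate TR − TC: Q=0: -60; Q=1: -67; Q=2: -70; Q=3: -68; Q=4: -74; Q=5: -97; Q=6: -134; Q=7: -193.
Profit is highest at Q = 0. Equivalently, the lowest AVC in the table is 35/3 ≈ £11.67 at Q = 3, and P = £9 falls below it — price never covers variable cost, so the firm shuts down and loses only its fixed cost.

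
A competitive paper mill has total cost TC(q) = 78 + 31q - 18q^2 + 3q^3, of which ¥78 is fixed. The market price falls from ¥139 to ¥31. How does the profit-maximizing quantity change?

MC = 31 - 36q + 9q^2; the shutdown threshold is min AVC = ¥4 (at q = 3).
At P = ¥139 ≥ min AVC, set P = MC on the rising branch: q = 6.
At P = ¥31 ≥ min AVC, set P = MC: q = 4. The firm stays open but cuts output.

Output falls from 6 to 4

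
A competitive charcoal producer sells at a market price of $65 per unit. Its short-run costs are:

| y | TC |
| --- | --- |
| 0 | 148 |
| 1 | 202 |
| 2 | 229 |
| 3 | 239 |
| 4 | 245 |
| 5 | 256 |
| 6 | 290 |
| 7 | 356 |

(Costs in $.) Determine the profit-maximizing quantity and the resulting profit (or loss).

y = 6; profit = $100

Compute π = P·y − TC at each output: y=0: -148; y=1: -137; y=2: -99; y=3: -44; y=4: 15; y=5: 69; y=6: 100; y=7: 99.
Profit is maximized at y = 6. AVC there is 142/6 = $23.67 ≤ P, so producing beats shutting down (which would give -$148).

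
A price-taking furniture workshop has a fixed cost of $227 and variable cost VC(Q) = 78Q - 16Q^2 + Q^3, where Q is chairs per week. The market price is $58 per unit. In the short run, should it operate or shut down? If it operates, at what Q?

Produce at Q = 10

Variable cost is VC = 78Q - 16Q^2 + Q^3, so AVC = VC/Q = 78 - 16Q + Q^2 and MC = dTC/dQ = 78 - 32Q + 3Q^2.
The AVC parabola has its vertex at Q = 16/2 = 8, where AVC = 78 - 16·8 + 8^2 = $14.
P = $58 exceeds min AVC = $14, so the firm stays open.
Solving P = MC: 20 - 32Q + 3Q^2 = 0 ⇒ Q = 2/3 or 10. On the upward-sloping branch, Q* = 10.
Check: AVC at Q = 10 is $18 ≤ P, so revenue covers variable cost.
Profit = P·Q − TC = 58·10 − 407 = $173.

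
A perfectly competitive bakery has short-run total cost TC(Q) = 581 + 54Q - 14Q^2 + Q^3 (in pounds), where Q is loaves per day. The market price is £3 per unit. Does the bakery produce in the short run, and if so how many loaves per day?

Strip out fixed cost: VC = 54Q - 14Q^2 + Q^3. Then AVC = 54 - 14Q + Q^2 and MC = 54 - 28Q + 3Q^2.
AVC hits its minimum where MC = AVC, at Q = 7, giving min AVC = 54 - 14·7 + 7^2 = £5.
With P < min AVC (£3 < £5), every unit sold adds to the loss.
The firm minimizes its loss by shutting down and losing only its fixed cost of £581.

Shut down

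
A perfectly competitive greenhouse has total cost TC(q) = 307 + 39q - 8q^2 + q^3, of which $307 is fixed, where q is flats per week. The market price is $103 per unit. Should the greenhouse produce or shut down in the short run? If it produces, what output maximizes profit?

Strip out fixed cost: VC = 39q - 8q^2 + q^3. Then AVC = 39 - 8q + q^2 and MC = 39 - 16q + 3q^2.
AVC hits its minimum where MC = AVC, at q = 4, giving min AVC = 39 - 8·4 + 4^2 = $23.
Since P = $103 ≥ min AVC = $23, price covers variable cost and the firm should produce.
Set P = MC: 103 = 39 - 16q + 3q^2 → -64 - 16q + 3q^2 = 0. The roots are q = -8/3 and q = 8; the profit-maximizing output is on the rising part of MC, so q* = 8.
Check: AVC at q = 8 is $39 ≤ P, so revenue covers variable cost.
Profit = P·q − TC = 103·8 − 619 = $205.

Produce at q = 8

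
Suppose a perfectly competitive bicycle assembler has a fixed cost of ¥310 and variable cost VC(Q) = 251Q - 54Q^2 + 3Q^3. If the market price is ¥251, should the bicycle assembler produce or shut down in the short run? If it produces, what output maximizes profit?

Produce at Q = 12

Variable cost is VC = 251Q - 54Q^2 + 3Q^3, so AVC = VC/Q = 251 - 54Q + 3Q^2 and MC = dTC/dQ = 251 - 108Q + 9Q^2.
AVC hits its minimum where MC = AVC, at Q = 9, giving min AVC = 251 - 54·9 + 3·9^2 = ¥8.
P = ¥251 exceeds min AVC = ¥8, so the firm stays open.
Solving P = MC: -108Q + 9Q^2 = 0 ⇒ Q = 0 or 12. On the upward-sloping branch, Q* = 12.
Check: AVC at Q = 12 is ¥35 ≤ P, so revenue covers variable cost.
Profit = P·Q − TC = 251·12 − 730 = ¥2282.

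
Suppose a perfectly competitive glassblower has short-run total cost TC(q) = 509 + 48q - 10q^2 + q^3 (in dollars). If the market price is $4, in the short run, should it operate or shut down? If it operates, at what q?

From TC, MC = TC'(q) = 48 - 20q + 3q^2 and AVC = VC/q = 48 - 10q + q^2.
AVC is minimized where dAVC/dq = -10 + 2q = 0, at q = 5; min AVC = 48 - 10·5 + 5^2 = $23.
With P < min AVC ($4 < $23), every unit sold adds to the loss.
Shutting down limits the loss to fixed cost, $509.

Shut down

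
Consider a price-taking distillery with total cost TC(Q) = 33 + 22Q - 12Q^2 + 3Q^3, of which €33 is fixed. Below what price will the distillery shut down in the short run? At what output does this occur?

The shutdown price is the minimum of AVC. VC = 22Q - 12Q^2 + 3Q^3, so AVC = 22 - 12Q + 3Q^2.
At the minimum of AVC, MC = AVC. MC = 22 - 24Q + 9Q^2; setting MC = AVC gives 6Q^2 - 12Q = 0, so Q = 2. min AVC = 10.
The firm shuts down for any P below €10.

€10 per unit, at Q = 2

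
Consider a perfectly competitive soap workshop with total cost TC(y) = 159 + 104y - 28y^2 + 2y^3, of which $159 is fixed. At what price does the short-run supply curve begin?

$6 per unit

The firm shuts down when price falls below the minimum of average variable cost. AVC = VC/y = 104 - 28y + 2y^2.
At the minimum of AVC, MC = AVC. MC = 104 - 56y + 6y^2; setting MC = AVC gives 4y^2 - 28y = 0, so y = 7. min AVC = 6.
So the shutdown price is $6.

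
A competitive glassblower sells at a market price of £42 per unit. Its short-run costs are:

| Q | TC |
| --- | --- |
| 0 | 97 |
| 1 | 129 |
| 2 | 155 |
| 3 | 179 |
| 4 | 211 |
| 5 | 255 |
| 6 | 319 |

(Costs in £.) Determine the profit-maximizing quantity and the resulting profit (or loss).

Profit at each row (π = 42Q − TC): Q=0: -97; Q=1: -87; Q=2: -71; Q=3: -53; Q=4: -43; Q=5: -45; Q=6: -67.
Profit is maximized at Q = 4. AVC there is 114/4 = £28.50 ≤ P, so producing beats shutting down (which would give -£97).

Q = 4; profit = -£43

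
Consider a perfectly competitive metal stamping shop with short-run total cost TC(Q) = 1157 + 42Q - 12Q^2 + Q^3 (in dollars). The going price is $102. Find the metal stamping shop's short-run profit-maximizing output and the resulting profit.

Profit = -$357 at Q = 10

AVC = 42 - 12Q + Q^2 has its minimum $6 at Q = 6; price $102 clears that bar, so the firm operates.
With MC = 42 - 24Q + 3Q^2, P = MC on the upward-sloping part at Q* = 10.
TR = 102·10 = 1020. TC = 1157 + 220 = 1377. Profit = 1020 − 1377 = -$357.
By producing, the firm covers all variable cost plus $800 of fixed cost; shutting down would lose the full $1157.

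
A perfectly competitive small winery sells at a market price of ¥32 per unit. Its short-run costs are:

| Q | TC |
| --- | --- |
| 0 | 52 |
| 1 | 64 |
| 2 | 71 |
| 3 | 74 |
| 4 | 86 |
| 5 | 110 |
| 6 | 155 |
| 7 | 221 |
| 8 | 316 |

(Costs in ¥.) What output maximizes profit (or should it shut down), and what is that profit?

Q = 5; profit = ¥50

Profit at each row (π = 32Q − TC): Q=0: -52; Q=1: -32; Q=2: -7; Q=3: 22; Q=4: 42; Q=5: 50; Q=6: 37; Q=7: 3; Q=8: -60.
Profit is maximized at Q = 5. AVC there is 58/5 = ¥11.60 ≤ P, so producing beats shutting down (which would give -¥52).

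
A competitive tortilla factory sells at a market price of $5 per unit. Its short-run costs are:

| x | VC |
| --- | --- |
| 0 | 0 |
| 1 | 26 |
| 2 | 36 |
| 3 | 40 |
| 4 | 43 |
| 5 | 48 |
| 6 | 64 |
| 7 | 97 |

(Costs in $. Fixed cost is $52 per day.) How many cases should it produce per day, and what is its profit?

Compute π = P·x − TC at each output: x=0: -52; x=1: -73; x=2: -78; x=3: -77; x=4: -75; x=5: -75; x=6: -86; x=7: -114.
Profit is highest at x = 0. Equivalently, the lowest AVC in the table is 48/5 ≈ $9.60 at x = 5, and P = $5 falls below it — price never covers variable cost, so the firm shuts down and loses only its fixed cost.

x = 0 (shut down); profit = -$52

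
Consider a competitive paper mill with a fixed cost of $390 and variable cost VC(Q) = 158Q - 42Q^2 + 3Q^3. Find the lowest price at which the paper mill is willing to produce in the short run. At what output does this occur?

The shutdown price is the minimum of AVC. VC = 158Q - 42Q^2 + 3Q^3, so AVC = 158 - 42Q + 3Q^2.
At the minimum of AVC, MC = AVC. MC = 158 - 84Q + 9Q^2; setting MC = AVC gives 6Q^2 - 42Q = 0, so Q = 7. min AVC = 11.
So the shutdown price is $11.

$11 per unit, at Q = 7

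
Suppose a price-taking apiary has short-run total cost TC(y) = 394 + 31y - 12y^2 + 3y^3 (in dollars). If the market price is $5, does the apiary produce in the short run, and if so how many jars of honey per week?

Shut down

Variable cost is VC = 31y - 12y^2 + 3y^3, so AVC = VC/y = 31 - 12y + 3y^2 and MC = dTC/dy = 31 - 24y + 9y^2.
The AVC parabola has its vertex at y = 12/6 = 2, where AVC = 31 - 12·2 + 3·2^2 = $19.
P = $5 lies below min AVC = $19; no output level covers variable cost.
Best response: produce nothing and absorb the $394 fixed cost.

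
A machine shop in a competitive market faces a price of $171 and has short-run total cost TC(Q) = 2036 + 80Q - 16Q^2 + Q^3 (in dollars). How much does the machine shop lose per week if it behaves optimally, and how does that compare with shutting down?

Profit = -$346 at Q = 13

AVC = 80 - 16Q + Q^2 has its minimum $16 at Q = 8; price $171 clears that bar, so the firm operates.
With MC = 80 - 32Q + 3Q^2, P = MC on the upward-sloping part at Q* = 13.
TR = 171·13 = 2223. TC = 2036 + 533 = 2569. Profit = 2223 − 2569 = -$346.
That loss of $346 beats the $2036 the firm would lose by shutting down; producing recovers $1690 of fixed cost.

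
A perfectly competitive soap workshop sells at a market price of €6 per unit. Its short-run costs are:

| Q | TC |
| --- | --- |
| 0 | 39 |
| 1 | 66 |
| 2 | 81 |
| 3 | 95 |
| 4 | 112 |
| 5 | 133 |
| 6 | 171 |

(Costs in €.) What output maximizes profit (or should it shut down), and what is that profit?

Tabulate TR − TC: Q=0: -39; Q=1: -60; Q=2: -69; Q=3: -77; Q=4: -88; Q=5: -103; Q=6: -135.
Profit is highest at Q = 0. Equivalently, the lowest AVC in the table is 73/4 ≈ €18.25 at Q = 4, and P = €6 falls below it — price never covers variable cost, so the firm shuts down and loses only its fixed cost.

Q = 0 (shut down); profit = -€39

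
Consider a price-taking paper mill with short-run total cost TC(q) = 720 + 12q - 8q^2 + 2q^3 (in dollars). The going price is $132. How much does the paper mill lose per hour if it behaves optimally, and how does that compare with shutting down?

Profit = -$144 at q = 6

AVC = 12 - 8q + 2q^2 has its minimum $4 at q = 2; price $132 clears that bar, so the firm operates.
MC = 12 - 16q + 6q^2. Setting P = MC and taking the root on the rising branch gives q* = 6.
TR = 132·6 = 792. TC = 720 + 216 = 936. Profit = 792 − 936 = -$144.
Shutting down would mean losing the fixed cost of $720, so operating at a loss of $144 is better by $576.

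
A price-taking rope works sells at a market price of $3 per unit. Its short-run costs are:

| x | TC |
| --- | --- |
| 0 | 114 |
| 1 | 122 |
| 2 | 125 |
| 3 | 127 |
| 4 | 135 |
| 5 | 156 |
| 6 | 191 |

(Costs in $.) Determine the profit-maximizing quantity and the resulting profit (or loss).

Compute π = P·x − TC at each output: x=0: -114; x=1: -119; x=2: -119; x=3: -118; x=4: -123; x=5: -141; x=6: -173.
Profit is highest at x = 0. Equivalently, the lowest AVC in the table is 13/3 ≈ $4.33 at x = 3, and P = $3 falls below it — price never covers variable cost, so the firm shuts down and loses only its fixed cost.

x = 0 (shut down); profit = -$114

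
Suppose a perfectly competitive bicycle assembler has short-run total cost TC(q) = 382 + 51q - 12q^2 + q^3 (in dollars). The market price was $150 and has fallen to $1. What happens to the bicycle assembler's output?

MC = 51 - 24q + 3q^2; the shutdown threshold is min AVC = $15 (at q = 6).
At P = $150 ≥ min AVC, set P = MC on the rising branch: q = 11.
At P = $1 < min AVC = $15, price no longer covers variable cost at any output, so the firm shuts down: q = 0.

Output falls from 11 to 0 (the firm shuts down)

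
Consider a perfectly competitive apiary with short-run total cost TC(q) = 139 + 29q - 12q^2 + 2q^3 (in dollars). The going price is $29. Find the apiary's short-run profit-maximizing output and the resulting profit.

Profit = -$75 at q = 4

AVC = 29 - 12q + 2q^2 has its minimum $11 at q = 3; price $29 clears that bar, so the firm operates.
With MC = 29 - 24q + 6q^2, P = MC on the upward-sloping part at q* = 4.
TR = 29·4 = 116. TC = 139 + 52 = 191. Profit = 116 − 191 = -$75.
By producing, the firm covers all variable cost plus $64 of fixed cost; shutting down would lose the full $139.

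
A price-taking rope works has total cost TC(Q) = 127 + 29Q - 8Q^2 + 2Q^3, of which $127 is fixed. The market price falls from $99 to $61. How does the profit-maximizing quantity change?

Output falls from 5 to 4

AVC = 29 - 8Q + 2Q^2, minimized at Q = 2 where min AVC = $21. MC = 29 - 16Q + 6Q^2.
With P = $99 above the shutdown price, P = MC gives Q = 5.
At P = $61 ≥ min AVC, set P = MC: Q = 4. The firm stays open but cuts output.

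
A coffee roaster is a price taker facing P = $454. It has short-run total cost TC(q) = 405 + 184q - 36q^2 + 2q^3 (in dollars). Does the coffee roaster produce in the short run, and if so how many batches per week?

From TC, MC = TC'(q) = 184 - 72q + 6q^2 and AVC = VC/q = 184 - 36q + 2q^2.
The AVC parabola has its vertex at q = 36/4 = 9, where AVC = 184 - 36·9 + 2·9^2 = $22.
Because $454 ≥ $22, revenue can cover variable cost; the firm operates.
Solving P = MC: -270 - 72q + 6q^2 = 0 ⇒ q = -3 or 15. On the upward-sloping branch, q* = 15.
Check: AVC at q = 15 is $94 ≤ P, so revenue covers variable cost.
Profit = P·q − TC = 454·15 − 1815 = $4995.

Produce at q = 15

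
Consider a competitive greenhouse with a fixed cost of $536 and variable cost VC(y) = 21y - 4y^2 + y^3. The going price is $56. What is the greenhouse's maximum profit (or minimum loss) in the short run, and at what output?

Profit = -$386 at y = 5

AVC = 21 - 4y + y^2 has its minimum $17 at y = 2; price $56 clears that bar, so the firm operates.
With MC = 21 - 8y + 3y^2, P = MC on the upward-sloping part at y* = 5.
TR = 56·5 = 280. TC = 536 + 130 = 666. Profit = 280 − 666 = -$386.
That loss of $386 beats the $536 the firm would lose by shutting down; producing recovers $150 of fixed cost.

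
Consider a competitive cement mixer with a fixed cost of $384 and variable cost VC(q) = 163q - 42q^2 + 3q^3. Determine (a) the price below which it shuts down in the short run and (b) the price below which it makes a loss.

Shutdown price = $16; break-even price = $67

Shutdown price = min AVC. AVC = 163 - 42q + 3q^2, with vertex at q = 7 and minimum $16.
ATC = 384/q + 163 - 42q + 3q^2. Setting dATC/dq = −384/q^2 − 42 + 6q = 0 gives q = 8 (since 6·8^3 − 42·8^2 = 384).
min ATC = 384/8 + 163 − 42·8 + 3·8^2 = $67. That is the break-even price.
For $16 ≤ P < $67 the firm produces at a loss; below $16 it shuts down.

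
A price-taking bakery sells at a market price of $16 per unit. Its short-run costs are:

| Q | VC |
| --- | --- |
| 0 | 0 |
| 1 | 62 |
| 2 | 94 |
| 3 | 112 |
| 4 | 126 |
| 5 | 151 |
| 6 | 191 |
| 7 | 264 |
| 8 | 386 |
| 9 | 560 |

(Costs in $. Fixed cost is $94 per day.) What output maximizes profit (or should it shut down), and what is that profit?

Q = 0 (shut down); profit = -$94

Profit at each row (π = 16Q − TC): Q=0: -94; Q=1: -140; Q=2: -156; Q=3: -158; Q=4: -156; Q=5: -165; Q=6: -189; Q=7: -246; Q=8: -352; Q=9: -510.
Profit is highest at Q = 0. Equivalently, the lowest AVC in the table is 151/5 ≈ $30.20 at Q = 5, and P = $16 falls below it — price never covers variable cost, so the firm shuts down and loses only its fixed cost.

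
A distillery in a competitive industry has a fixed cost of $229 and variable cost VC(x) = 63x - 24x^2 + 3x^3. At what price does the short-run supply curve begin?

$15 per unit

Short-run supply begins at min AVC. From VC = 63x - 24x^2 + 3x^3, AVC = 63 - 24x + 3x^2.
dAVC/dx = -24 + 6x = 0 gives x = 4. min AVC = 63 - 24·4 + 3·4^2 = 15.
For P < $15 the firm produces nothing.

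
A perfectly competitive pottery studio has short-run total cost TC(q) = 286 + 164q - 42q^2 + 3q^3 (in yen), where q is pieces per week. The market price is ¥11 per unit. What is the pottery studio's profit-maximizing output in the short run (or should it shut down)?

From TC, MC = TC'(q) = 164 - 84q + 9q^2 and AVC = VC/q = 164 - 42q + 3q^2.
AVC is minimized where dAVC/dq = -42 + 6q = 0, at q = 7; min AVC = 164 - 42·7 + 3·7^2 = ¥17.
With P < min AVC (¥11 < ¥17), every unit sold adds to the loss.
Best response: produce nothing and absorb the ¥286 fixed cost.

Shut down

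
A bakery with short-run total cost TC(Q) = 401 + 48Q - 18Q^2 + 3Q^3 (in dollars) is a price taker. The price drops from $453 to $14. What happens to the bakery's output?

Output falls from 9 to 0 (the firm shuts down)

MC = 48 - 36Q + 9Q^2; the shutdown threshold is min AVC = $21 (at Q = 3).
At P = $453 ≥ min AVC, set P = MC on the rising branch: Q = 9.
At P = $14 < min AVC = $21, price no longer covers variable cost at any output, so the firm shuts down: Q = 0.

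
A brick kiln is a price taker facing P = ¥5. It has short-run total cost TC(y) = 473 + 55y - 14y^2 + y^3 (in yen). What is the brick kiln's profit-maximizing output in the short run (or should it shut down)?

Strip out fixed cost: VC = 55y - 14y^2 + y^3. Then AVC = 55 - 14y + y^2 and MC = 55 - 28y + 3y^2.
The AVC parabola has its vertex at y = 14/2 = 7, where AVC = 55 - 14·7 + 7^2 = ¥6.
P = ¥5 lies below min AVC = ¥6; no output level covers variable cost.
Shutting down limits the loss to fixed cost, ¥473.

Shut down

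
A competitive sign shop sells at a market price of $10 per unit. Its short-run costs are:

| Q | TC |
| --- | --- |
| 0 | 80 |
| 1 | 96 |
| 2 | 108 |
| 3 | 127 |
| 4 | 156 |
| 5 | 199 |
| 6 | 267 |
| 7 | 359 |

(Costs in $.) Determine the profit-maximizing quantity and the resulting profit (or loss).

Tabulate TR − TC: Q=0: -80; Q=1: -86; Q=2: -88; Q=3: -97; Q=4: -116; Q=5: -149; Q=6: -207; Q=7: -289.
Profit is highest at Q = 0. Equivalently, the lowest AVC in the table is 28/2 ≈ $14 at Q = 2, and P = $10 falls below it — price never covers variable cost, so the firm shuts down and loses only its fixed cost.

Q = 0 (shut down); profit = -$80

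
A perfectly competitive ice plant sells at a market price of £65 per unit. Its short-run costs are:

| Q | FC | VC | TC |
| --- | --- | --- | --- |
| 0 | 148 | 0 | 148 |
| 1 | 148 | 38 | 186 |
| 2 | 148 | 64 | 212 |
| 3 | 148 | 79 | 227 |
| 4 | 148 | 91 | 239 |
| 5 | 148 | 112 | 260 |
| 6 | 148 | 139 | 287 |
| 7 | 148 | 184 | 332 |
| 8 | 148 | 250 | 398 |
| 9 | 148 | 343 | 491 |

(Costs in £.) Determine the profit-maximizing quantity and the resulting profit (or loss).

Q = 7; profit = £123

Profit at each row (π = 65Q − TC): Q=0: -148; Q=1: -121; Q=2: -82; Q=3: -32; Q=4: 21; Q=5: 65; Q=6: 103; Q=7: 123; Q=8: 122; Q=9: 94.
Profit is maximized at Q = 7. AVC there is 184/7 = £26.29 ≤ P, so producing beats shutting down (which would give -£148).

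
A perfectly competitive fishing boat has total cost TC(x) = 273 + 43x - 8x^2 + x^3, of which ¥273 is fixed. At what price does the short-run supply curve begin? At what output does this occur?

¥27 per unit, at x = 4

Short-run supply begins at min AVC. From VC = 43x - 8x^2 + x^3, AVC = 43 - 8x + x^2.
At the minimum of AVC, MC = AVC. MC = 43 - 16x + 3x^2; setting MC = AVC gives 2x^2 - 8x = 0, so x = 4. min AVC = 27.
For P < ¥27 the firm produces nothing.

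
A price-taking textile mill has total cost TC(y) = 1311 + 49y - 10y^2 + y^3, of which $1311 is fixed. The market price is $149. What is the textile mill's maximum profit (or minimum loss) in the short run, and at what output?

AVC = 49 - 10y + y^2; min AVC = $24 at y = 5. Since P = $149 ≥ min AVC, the firm produces.
MC = 49 - 20y + 3y^2. Setting P = MC and taking the root on the rising branch gives y* = 10.
TR = 149·10 = 1490. TC = 1311 + 490 = 1801. Profit = 1490 − 1801 = -$311.
By producing, the firm covers all variable cost plus $1000 of fixed cost; shutting down would lose the full $1311.

Profit = -$311 at y = 10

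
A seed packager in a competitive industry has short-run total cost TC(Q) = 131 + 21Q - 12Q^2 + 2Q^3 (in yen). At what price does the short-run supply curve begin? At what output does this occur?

The firm shuts down when price falls below the minimum of average variable cost. AVC = VC/Q = 21 - 12Q + 2Q^2.
At the minimum of AVC, MC = AVC. MC = 21 - 24Q + 6Q^2; setting MC = AVC gives 4Q^2 - 12Q = 0, so Q = 3. min AVC = 3.
For P < ¥3 the firm produces nothing.

¥3 per unit, at Q = 3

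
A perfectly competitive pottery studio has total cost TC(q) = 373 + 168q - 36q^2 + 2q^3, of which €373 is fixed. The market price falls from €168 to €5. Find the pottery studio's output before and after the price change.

AVC = 168 - 36q + 2q^2, minimized at q = 9 where min AVC = €6. MC = 168 - 72q + 6q^2.
With P = €168 above the shutdown price, P = MC gives q = 12.
At P = €5 < min AVC = €6, price no longer covers variable cost at any output, so the firm shuts down: q = 0.

Output falls from 12 to 0 (the firm shuts down)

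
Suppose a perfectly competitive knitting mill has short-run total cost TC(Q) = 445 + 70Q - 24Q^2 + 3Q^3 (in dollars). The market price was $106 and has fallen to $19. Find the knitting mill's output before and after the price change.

Output falls from 6 to 0 (the firm shuts down)

AVC = 70 - 24Q + 3Q^2, minimized at Q = 4 where min AVC = $22. MC = 70 - 48Q + 9Q^2.
At P = $106 ≥ min AVC, set P = MC on the rising branch: Q = 6.
At P = $19 < min AVC = $22, price no longer covers variable cost at any output, so the firm shuts down: Q = 0.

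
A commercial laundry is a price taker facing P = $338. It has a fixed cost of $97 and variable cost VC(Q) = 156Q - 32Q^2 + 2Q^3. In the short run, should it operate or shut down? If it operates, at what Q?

Strip out fixed cost: VC = 156Q - 32Q^2 + 2Q^3. Then AVC = 156 - 32Q + 2Q^2 and MC = 156 - 64Q + 6Q^2.
The AVC parabola has its vertex at Q = 32/4 = 8, where AVC = 156 - 32·8 + 2·8^2 = $28.
P = $338 exceeds min AVC = $28, so the firm stays open.
Solving P = MC: -182 - 64Q + 6Q^2 = 0 ⇒ Q = -7/3 or 13. On the upward-sloping branch, Q* = 13.
Check: AVC at Q = 13 is $78 ≤ P, so revenue covers variable cost.
Profit = P·Q − TC = 338·13 − 1111 = $3283.

Produce at Q = 13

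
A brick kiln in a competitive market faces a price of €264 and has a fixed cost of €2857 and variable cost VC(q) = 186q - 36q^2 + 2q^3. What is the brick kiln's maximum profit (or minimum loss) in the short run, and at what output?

Profit = -€153 at q = 13

AVC = 186 - 36q + 2q^2; min AVC = €24 at q = 9. Since P = €264 ≥ min AVC, the firm produces.
MC = 186 - 72q + 6q^2. Setting P = MC and taking the root on the rising branch gives q* = 13.
TR = 264·13 = 3432. TC = 2857 + 728 = 3585. Profit = 3432 − 3585 = -€153.
Shutting down would mean losing the fixed cost of €2857, so operating at a loss of €153 is better by €2704.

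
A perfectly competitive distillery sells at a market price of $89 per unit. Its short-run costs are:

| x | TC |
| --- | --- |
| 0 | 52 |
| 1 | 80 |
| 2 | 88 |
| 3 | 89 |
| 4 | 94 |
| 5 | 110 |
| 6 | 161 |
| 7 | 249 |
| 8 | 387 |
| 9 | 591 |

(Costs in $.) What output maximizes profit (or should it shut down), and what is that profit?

x = 7; profit = $374

Tabulate TR − TC: x=0: -52; x=1: 9; x=2: 90; x=3: 178; x=4: 262; x=5: 335; x=6: 373; x=7: 374; x=8: 325; x=9: 210.
Profit is maximized at x = 7. AVC there is 197/7 = $28.14 ≤ P, so producing beats shutting down (which would give -$52).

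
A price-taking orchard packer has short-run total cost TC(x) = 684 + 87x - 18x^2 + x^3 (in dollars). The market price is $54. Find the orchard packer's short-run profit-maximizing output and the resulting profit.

Profit = -$200 at x = 11

AVC = 87 - 18x + x^2 has its minimum $6 at x = 9; price $54 clears that bar, so the firm operates.
MC = 87 - 36x + 3x^2. Setting P = MC and taking the root on the rising branch gives x* = 11.
TR = 54·11 = 594. TC = 684 + 110 = 794. Profit = 594 − 794 = -$200.
That loss of $200 beats the $684 the firm would lose by shutting down; producing recovers $484 of fixed cost.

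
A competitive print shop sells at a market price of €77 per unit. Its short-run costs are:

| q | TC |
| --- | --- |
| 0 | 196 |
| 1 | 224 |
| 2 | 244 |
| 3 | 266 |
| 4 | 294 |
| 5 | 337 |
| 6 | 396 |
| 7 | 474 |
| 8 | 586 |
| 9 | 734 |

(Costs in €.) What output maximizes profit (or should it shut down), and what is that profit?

Tabulate TR − TC: q=0: -196; q=1: -147; q=2: -90; q=3: -35; q=4: 14; q=5: 48; q=6: 66; q=7: 65; q=8: 30; q=9: -41.
Profit is maximized at q = 6. AVC there is 200/6 = €33.33 ≤ P, so producing beats shutting down (which would give -€196).

q = 6; profit = €66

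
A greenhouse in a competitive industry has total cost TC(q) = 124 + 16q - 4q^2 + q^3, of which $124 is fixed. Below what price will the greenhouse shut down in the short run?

The firm shuts down when price falls below the minimum of average variable cost. AVC = VC/q = 16 - 4q + q^2.
dAVC/dq = -4 + 2q = 0 gives q = 2. min AVC = 16 - 4·2 + 2^2 = 12.
So the shutdown price is $12.

$12 per unit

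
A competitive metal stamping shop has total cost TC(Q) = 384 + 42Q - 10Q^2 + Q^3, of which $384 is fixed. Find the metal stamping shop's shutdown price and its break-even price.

Shutdown price = min AVC. AVC = 42 - 10Q + Q^2, with vertex at Q = 5 and minimum $17.
ATC = 384/Q + 42 - 10Q + Q^2. Setting dATC/dQ = −384/Q^2 − 10 + 2Q = 0 gives Q = 8 (since 2·8^3 − 10·8^2 = 384).
min ATC = 384/8 + 42 − 10·8 + 8^2 = $74. That is the break-even price.
Between these two prices the firm operates at a loss; above $74 it earns a profit.

Shutdown price = $17; break-even price = $74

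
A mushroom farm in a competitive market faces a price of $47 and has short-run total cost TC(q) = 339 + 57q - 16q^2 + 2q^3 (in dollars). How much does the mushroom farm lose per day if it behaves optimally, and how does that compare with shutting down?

Profit = -$239 at q = 5

AVC = 57 - 16q + 2q^2; min AVC = $25 at q = 4. Since P = $47 ≥ min AVC, the firm produces.
MC = 57 - 32q + 6q^2. Setting P = MC and taking the root on the rising branch gives q* = 5.
TR = 47·5 = 235. TC = 339 + 135 = 474. Profit = 235 − 474 = -$239.
That loss of $239 beats the $339 the firm would lose by shutting down; producing recovers $100 of fixed cost.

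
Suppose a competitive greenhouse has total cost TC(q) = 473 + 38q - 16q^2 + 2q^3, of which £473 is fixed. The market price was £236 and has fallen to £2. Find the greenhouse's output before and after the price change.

MC = 38 - 32q + 6q^2; the shutdown threshold is min AVC = £6 (at q = 4).
At P = £236 ≥ min AVC, set P = MC on the rising branch: q = 9.
At P = £2 < min AVC = £6, price no longer covers variable cost at any output, so the firm shuts down: q = 0.

Output falls from 9 to 0 (the firm shuts down)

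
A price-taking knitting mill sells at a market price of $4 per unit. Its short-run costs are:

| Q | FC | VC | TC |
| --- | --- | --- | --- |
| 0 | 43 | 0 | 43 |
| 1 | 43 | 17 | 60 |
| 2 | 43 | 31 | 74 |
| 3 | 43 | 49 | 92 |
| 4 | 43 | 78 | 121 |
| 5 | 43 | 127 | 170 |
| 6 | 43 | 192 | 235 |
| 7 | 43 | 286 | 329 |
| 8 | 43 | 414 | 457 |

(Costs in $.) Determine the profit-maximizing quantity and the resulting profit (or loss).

Q = 0 (shut down); profit = -$43

Tabulate TR − TC: Q=0: -43; Q=1: -56; Q=2: -66; Q=3: -80; Q=4: -105; Q=5: -150; Q=6: -211; Q=7: -301; Q=8: -425.
Profit is highest at Q = 0. Equivalently, the lowest AVC in the table is 31/2 ≈ $15.50 at Q = 2, and P = $4 falls below it — price never covers variable cost, so the firm shuts down and loses only its fixed cost.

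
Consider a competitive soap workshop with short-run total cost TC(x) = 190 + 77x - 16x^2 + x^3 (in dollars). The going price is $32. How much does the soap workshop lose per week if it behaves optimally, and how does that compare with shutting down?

AVC = 77 - 16x + x^2 has its minimum $13 at x = 8; price $32 clears that bar, so the firm operates.
MC = 77 - 32x + 3x^2. Setting P = MC and taking the root on the rising branch gives x* = 9.
TR = 32·9 = 288. TC = 190 + 126 = 316. Profit = 288 − 316 = -$28.
That loss of $28 beats the $190 the firm would lose by shutting down; producing recovers $162 of fixed cost.

Profit = -$28 at x = 9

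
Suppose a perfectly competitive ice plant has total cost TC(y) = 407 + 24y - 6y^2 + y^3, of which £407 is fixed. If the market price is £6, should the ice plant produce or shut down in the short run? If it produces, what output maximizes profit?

Shut down

Variable cost is VC = 24y - 6y^2 + y^3, so AVC = VC/y = 24 - 6y + y^2 and MC = dTC/dy = 24 - 12y + 3y^2.
AVC is minimized where dAVC/dy = -6 + 2y = 0, at y = 3; min AVC = 24 - 6·3 + 3^2 = £15.
Since P = £6 < min AVC = £15, price fails to cover variable cost at any output.
Best response: produce nothing and absorb the £407 fixed cost.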